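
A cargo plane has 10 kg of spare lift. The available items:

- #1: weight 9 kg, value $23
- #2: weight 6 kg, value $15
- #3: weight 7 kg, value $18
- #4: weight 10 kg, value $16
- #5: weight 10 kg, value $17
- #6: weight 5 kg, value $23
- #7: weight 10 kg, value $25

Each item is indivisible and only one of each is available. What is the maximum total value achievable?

Check high-value combinations within 10 kg:
- #7: weight 10, value 25
- #6: weight 5, value 23
- #1: weight 9, value 23
- #3: weight 7, value 18
- #5: weight 10, value 17
Best: $25.

$25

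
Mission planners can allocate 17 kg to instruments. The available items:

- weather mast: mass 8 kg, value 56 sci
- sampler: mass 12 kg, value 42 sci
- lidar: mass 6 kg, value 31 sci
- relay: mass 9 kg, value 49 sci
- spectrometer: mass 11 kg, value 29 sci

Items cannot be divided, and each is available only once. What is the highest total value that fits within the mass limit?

This is a 0/1 knapsack; check combinations near the capacity.
- weather mast+relay: mass 8+9=17, value 56+49=105
- weather mast+lidar: mass 8+6=14, value 56+31=87
- lidar+relay: mass 6+9=15, value 31+49=80
- lidar+spectrometer: mass 6+11=17, value 31+29=60
- weather mast: mass 8, value 56
Best: 105 sci.

105 sci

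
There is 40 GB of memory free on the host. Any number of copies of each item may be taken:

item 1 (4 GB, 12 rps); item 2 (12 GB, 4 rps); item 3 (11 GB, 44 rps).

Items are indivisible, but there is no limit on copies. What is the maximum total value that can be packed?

144 rps

Best value-per-unit is item 3 at 44/11; filling with it alone gives 3×44 = 132.
Optimal mix: 1×item 1 + 3×item 3 → memory 37, value 144.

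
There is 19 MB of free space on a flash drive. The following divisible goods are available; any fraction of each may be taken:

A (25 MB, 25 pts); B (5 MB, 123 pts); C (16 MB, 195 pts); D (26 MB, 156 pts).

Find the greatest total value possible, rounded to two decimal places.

Take in order of value per unit:
- B (123/5 per unit): all 5 → value 123, running total 123.00
- C (195/16 per unit): 14 of 16 → value 14×195/16 = 170.6250, running total 293.63
Total 293.63.

293.63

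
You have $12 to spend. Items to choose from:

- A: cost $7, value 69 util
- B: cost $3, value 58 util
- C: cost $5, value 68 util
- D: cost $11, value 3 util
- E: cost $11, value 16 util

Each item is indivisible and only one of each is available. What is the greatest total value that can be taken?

137 util

Check high-value combinations within $12:
- A+C: cost 7+5=12, value 69+68=137
- A+B: cost 7+3=10, value 69+58=127
- B+C: cost 3+5=8, value 58+68=126
- A: cost 7, value 69
- C: cost 5, value 68
Best: 137 util.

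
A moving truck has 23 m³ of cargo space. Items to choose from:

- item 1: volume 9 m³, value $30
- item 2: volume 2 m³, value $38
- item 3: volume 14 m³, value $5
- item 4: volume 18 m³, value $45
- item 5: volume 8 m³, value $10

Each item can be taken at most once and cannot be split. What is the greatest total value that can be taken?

Check high-value combinations within 23 m³:
- item 2+item 4: volume 2+18=20, value 38+45=83
- item 1+item 2+item 5: volume 9+2+8=19, value 30+38+10=78
- item 1+item 2: volume 9+2=11, value 30+38=68
- item 2+item 5: volume 2+8=10, value 38+10=48
- item 4: volume 18, value 45
Best: $83.

$83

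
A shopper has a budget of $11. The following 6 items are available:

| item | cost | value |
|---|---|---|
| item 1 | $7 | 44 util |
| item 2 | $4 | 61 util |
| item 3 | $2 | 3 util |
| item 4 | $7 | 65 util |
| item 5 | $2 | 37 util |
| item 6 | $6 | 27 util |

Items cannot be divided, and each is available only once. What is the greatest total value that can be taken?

126 util

Check high-value combinations within $11:
- item 2+item 4: cost 4+7=11, value 61+65=126
- item 1+item 2: cost 7+4=11, value 44+61=105
- item 3+item 4+item 5: cost 2+7+2=11, value 3+65+37=105
- item 4+item 5: cost 7+2=9, value 65+37=102
- item 2+item 3+item 5: cost 4+2+2=8, value 61+3+37=101
Best: 126 util.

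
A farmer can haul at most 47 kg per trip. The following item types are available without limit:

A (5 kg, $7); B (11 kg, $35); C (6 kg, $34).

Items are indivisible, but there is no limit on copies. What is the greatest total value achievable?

Best value-per-unit is C at 34/6; filling with it alone gives 7×34 = 238.
Optimal mix: 1×A + 7×C → weight 47, value 245.

$245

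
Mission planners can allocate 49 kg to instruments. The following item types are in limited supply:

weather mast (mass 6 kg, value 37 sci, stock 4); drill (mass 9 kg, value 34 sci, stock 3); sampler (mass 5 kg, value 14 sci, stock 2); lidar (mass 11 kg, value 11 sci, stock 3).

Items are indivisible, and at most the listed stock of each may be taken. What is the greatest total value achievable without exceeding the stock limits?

230 sci

Top feasible selections:
- 4×weather mast + 2×drill + 1×sampler: mass 47, value 230
- 4×weather mast + 2×drill: mass 42, value 216
- 3×weather mast + 3×drill: mass 45, value 213
- 4×weather mast + 1×drill + 2×sampler: mass 43, value 210
Best: 230 sci.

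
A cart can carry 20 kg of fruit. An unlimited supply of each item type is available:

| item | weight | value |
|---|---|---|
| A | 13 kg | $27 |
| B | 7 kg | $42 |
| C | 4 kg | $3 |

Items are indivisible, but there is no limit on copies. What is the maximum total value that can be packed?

Best value-per-unit is B at 42/7; filling with it alone gives 2×42 = 84.
Optimal mix: 2×B + 1×C → weight 18, value 87.

$87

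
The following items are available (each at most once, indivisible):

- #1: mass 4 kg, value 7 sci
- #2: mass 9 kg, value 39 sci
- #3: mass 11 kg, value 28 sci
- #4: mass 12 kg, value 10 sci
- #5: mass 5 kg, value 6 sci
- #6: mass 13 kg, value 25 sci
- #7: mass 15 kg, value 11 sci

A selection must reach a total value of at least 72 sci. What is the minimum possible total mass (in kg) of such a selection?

24

Subsets with value ≥ 72, sorted by total mass:
- #1+#2+#3: mass 24, value 74
- #2+#3+#5: mass 25, value 73
- #1+#2+#3+#5: mass 29, value 80
Minimum mass: 24 kg.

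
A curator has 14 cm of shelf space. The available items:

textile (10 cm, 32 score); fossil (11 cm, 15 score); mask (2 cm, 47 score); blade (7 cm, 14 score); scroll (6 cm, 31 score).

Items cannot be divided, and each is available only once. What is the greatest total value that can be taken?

Check high-value combinations within 14 cm:
- textile+mask: length 10+2=12, value 32+47=79
- mask+scroll: length 2+6=8, value 47+31=78
- fossil+mask: length 11+2=13, value 15+47=62
Best: 79 score.

79 score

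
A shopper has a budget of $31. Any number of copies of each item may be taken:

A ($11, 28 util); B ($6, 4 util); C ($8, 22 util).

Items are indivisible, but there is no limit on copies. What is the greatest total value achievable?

78 util

Best value-per-unit is C at 22/8; filling with it alone gives 3×22 = 66.
Optimal mix: 2×A + 1×C → cost 30, value 78.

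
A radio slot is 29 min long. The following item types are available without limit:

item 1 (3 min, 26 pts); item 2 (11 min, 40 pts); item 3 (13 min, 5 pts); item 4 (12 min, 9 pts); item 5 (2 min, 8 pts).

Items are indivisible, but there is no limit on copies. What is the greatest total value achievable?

Best value-per-unit is item 1 at 26/3; filling with it alone gives 9×26 = 234.
Optimal mix: 9×item 1 + 1×item 5 → duration 29, value 242.

242 pts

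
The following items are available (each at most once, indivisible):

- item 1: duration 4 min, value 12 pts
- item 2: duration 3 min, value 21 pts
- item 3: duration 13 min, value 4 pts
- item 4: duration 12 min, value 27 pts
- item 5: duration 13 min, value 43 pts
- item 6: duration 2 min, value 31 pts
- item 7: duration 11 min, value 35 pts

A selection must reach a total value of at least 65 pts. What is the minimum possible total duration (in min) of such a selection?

Subsets with value ≥ 65, sorted by total duration:
- item 6+item 7: duration 13, value 66
- item 5+item 6: duration 15, value 74
Minimum duration: 13 min.

13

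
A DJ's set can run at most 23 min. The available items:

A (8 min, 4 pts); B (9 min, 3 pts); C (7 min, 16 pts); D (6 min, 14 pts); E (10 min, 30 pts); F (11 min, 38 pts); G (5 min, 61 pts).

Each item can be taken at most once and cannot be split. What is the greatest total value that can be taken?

Check high-value combinations within 23 min:
- C+F+G: duration 7+11+5=23, value 16+38+61=115
- D+F+G: duration 6+11+5=22, value 14+38+61=113
- C+E+G: duration 7+10+5=22, value 16+30+61=107
- D+E+G: duration 6+10+5=21, value 14+30+61=105
- F+G: duration 11+5=16, value 38+61=99
Best: 115 pts.

115 pts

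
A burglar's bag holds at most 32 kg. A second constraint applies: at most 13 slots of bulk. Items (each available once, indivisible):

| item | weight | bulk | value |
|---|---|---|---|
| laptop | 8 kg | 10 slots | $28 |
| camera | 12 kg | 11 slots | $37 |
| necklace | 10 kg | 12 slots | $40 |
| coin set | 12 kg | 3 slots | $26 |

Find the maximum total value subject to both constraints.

Feasible sets respecting both limits:
- laptop+coin set: weight 20, bulk 13, value 54
- necklace: weight 10, bulk 12, value 40
- camera: weight 12, bulk 11, value 37
- laptop: weight 8, bulk 10, value 28
Best: $54.

$54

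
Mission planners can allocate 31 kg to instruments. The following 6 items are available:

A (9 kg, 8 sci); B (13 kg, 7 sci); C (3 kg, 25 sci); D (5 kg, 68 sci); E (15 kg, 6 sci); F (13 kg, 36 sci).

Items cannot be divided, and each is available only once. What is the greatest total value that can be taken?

Check high-value combinations within 31 kg:
- A+C+D+F: mass 9+3+5+13=30, value 8+25+68+36=137
- C+D+F: mass 3+5+13=21, value 25+68+36=129
- A+D+F: mass 9+5+13=27, value 8+68+36=112
Best: 137 sci.

137 sci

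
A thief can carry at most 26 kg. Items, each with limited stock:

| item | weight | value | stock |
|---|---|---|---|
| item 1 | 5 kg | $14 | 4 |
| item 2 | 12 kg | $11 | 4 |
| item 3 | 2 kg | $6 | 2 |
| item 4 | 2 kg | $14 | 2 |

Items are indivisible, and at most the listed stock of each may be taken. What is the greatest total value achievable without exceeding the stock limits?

$90

Best selections within weight 26 and stock limits:
- 4×item 1 + 1×item 3 + 2×item 4: weight 26, value 90
- 4×item 1 + 2×item 4: weight 24, value 84
Best: $90.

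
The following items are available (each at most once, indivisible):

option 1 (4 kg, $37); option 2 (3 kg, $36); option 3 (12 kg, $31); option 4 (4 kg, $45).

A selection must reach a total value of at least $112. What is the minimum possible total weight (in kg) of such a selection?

Subsets with value ≥ 112, sorted by total weight:
- option 1+option 2+option 4: weight 11, value 118
- option 2+option 3+option 4: weight 19, value 112
- option 1+option 3+option 4: weight 20, value 113
- option 1+option 2+option 3+option 4: weight 23, value 149
Minimum weight: 11 kg.

11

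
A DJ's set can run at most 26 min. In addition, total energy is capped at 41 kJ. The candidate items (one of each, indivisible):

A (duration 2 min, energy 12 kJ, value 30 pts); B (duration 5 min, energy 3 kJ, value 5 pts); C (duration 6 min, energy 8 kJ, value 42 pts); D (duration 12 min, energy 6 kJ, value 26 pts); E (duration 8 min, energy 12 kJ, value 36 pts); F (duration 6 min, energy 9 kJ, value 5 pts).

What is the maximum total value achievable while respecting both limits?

113 pts

Feasible sets respecting both limits:
- A+B+C+E: duration 21, energy 35, value 113
- A+C+E+F: duration 22, energy 41, value 113
- A+C+E: duration 16, energy 32, value 108
- C+D+E: duration 26, energy 26, value 104
Best: 113 pts.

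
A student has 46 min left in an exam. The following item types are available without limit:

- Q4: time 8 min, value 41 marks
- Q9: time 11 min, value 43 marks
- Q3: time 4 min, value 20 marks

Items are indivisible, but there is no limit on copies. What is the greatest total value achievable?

Best value-per-unit is Q4 at 41/8; filling with it alone gives 5×41 = 205.
Optimal mix: 5×Q4 + 1×Q3 → time 44, value 225.

225 marks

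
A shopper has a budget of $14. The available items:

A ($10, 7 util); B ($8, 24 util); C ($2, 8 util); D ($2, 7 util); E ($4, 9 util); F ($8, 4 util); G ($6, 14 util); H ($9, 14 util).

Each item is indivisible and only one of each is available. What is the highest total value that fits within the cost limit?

Check high-value combinations within $14:
- B+C+E: cost 8+2+4=14, value 24+8+9=41
- B+D+E: cost 8+2+4=14, value 24+7+9=40
- B+C+D: cost 8+2+2=12, value 24+8+7=39
- B+G: cost 8+6=14, value 24+14=38
- C+D+E+G: cost 2+2+4+6=14, value 8+7+9+14=38
Best: 41 util.

41 util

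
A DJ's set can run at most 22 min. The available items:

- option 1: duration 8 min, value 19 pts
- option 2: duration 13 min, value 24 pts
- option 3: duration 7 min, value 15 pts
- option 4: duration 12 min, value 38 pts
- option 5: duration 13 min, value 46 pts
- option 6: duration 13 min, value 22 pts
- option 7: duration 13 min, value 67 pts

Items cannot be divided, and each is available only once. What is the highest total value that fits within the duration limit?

86 pts

Check high-value combinations within 22 min:
- option 1+option 7: duration 8+13=21, value 19+67=86
- option 3+option 7: duration 7+13=20, value 15+67=82
- option 7: duration 13, value 67
- option 1+option 5: duration 8+13=21, value 19+46=65
Best: 86 pts.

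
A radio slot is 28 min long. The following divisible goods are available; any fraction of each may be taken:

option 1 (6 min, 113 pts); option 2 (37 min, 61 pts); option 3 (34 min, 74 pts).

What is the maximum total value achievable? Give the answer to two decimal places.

Take in order of value per unit:
- option 1 (113/6 per unit): all 6 → value 113, running total 113.00
- option 3 (74/34 per unit): 22 of 34 → value 22×74/34 = 47.8824, running total 160.88
Total 160.88.

160.88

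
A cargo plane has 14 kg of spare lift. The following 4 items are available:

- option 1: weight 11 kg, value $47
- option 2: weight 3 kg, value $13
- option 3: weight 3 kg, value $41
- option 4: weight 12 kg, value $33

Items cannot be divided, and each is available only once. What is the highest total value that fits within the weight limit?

$88

Check high-value combinations within 14 kg:
- option 1+option 3: weight 11+3=14, value 47+41=88
- option 1+option 2: weight 11+3=14, value 47+13=60
- option 2+option 3: weight 3+3=6, value 13+41=54
Best: $88.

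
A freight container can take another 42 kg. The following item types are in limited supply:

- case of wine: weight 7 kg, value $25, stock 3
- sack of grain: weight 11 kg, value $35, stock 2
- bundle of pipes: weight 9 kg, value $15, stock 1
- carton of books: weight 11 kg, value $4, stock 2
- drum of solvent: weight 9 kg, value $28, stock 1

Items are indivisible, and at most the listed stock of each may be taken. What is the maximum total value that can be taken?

Best selections within weight 42 and stock limits:
- 3×case of wine + 1×sack of grain + 1×drum of solvent: weight 41, value 138
- 3×case of wine + 1×sack of grain + 1×bundle of pipes: weight 41, value 125
- 1×case of wine + 2×sack of grain + 1×drum of solvent: weight 38, value 123
Best: $138.

$138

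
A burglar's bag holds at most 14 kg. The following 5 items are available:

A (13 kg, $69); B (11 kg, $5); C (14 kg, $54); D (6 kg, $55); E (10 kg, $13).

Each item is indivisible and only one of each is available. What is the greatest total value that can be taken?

$69

Check high-value combinations within 14 kg:
- A: weight 13, value 69
- D: weight 6, value 55
- C: weight 14, value 54
Best: $69.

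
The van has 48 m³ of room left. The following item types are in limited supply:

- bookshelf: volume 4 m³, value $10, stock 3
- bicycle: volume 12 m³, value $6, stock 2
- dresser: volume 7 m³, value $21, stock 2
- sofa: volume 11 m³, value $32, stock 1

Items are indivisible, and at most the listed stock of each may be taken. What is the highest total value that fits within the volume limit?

Top feasible selections:
- 3×bookshelf + 2×dresser + 1×sofa: volume 37, value 104
- 2×bookshelf + 1×bicycle + 2×dresser + 1×sofa: volume 45, value 100
- 2×bookshelf + 2×dresser + 1×sofa: volume 33, value 94
- 1×bookshelf + 1×bicycle + 2×dresser + 1×sofa: volume 41, value 90
Best: $104.

$104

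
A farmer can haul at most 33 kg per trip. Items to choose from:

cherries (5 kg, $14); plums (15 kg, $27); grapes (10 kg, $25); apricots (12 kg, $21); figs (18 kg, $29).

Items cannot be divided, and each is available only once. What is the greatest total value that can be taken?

$68

Check high-value combinations within 33 kg:
- cherries+grapes+figs: weight 5+10+18=33, value 14+25+29=68
- cherries+plums+grapes: weight 5+15+10=30, value 14+27+25=66
- cherries+plums+apricots: weight 5+15+12=32, value 14+27+21=62
- cherries+grapes+apricots: weight 5+10+12=27, value 14+25+21=60
- plums+figs: weight 15+18=33, value 27+29=56
Best: $68.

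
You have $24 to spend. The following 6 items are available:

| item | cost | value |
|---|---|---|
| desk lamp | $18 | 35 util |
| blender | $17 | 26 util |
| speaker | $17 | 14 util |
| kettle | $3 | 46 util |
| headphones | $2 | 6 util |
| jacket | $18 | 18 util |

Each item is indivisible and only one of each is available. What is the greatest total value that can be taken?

87 util

Check high-value combinations within $24:
- desk lamp+kettle+headphones: cost 18+3+2=23, value 35+46+6=87
- desk lamp+kettle: cost 18+3=21, value 35+46=81
- blender+kettle+headphones: cost 17+3+2=22, value 26+46+6=78
- blender+kettle: cost 17+3=20, value 26+46=72
- kettle+headphones+jacket: cost 3+2+18=23, value 46+6+18=70
Best: 87 util.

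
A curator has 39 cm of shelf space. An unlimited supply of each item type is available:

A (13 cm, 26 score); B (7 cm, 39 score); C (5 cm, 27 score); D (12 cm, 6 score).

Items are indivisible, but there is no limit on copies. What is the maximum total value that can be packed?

Best value-per-unit is B at 39/7; filling with it alone gives 5×39 = 195.
Optimal mix: 2×B + 5×C → length 39, value 213.

213 score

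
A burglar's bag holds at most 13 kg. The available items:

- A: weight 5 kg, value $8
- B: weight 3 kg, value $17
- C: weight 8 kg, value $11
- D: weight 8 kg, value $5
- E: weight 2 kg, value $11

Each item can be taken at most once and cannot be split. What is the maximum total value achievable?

$39

Check high-value combinations within 13 kg:
- B+C+E: weight 3+8+2=13, value 17+11+11=39
- A+B+E: weight 5+3+2=10, value 8+17+11=36
- B+D+E: weight 3+8+2=13, value 17+5+11=33
- B+E: weight 3+2=5, value 17+11=28
- B+C: weight 3+8=11, value 17+11=28
Best: $39.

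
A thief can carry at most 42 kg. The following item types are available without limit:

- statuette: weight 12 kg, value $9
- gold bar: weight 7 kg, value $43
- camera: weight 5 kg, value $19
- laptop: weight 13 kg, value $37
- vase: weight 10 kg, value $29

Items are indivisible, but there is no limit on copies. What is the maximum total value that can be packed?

Best value-per-unit is gold bar at 43/7, and filling with it alone uses weight 6×7=42. No mix of the others beats 6×43 = 258.

$258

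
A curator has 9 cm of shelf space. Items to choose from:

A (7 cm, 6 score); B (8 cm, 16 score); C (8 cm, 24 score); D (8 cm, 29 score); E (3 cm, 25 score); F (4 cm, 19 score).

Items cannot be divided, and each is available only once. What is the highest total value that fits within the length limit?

This is a 0/1 knapsack; check combinations near the capacity.
- E+F: length 3+4=7, value 25+19=44
- D: length 8, value 29
- E: length 3, value 25
Best: 44 score.

44 score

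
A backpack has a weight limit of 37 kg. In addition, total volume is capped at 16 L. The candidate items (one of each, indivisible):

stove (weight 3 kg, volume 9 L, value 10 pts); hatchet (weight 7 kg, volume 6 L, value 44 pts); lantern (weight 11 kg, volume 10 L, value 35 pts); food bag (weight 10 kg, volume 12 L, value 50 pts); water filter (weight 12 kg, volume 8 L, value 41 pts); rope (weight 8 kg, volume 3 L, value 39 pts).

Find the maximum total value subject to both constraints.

Feasible sets respecting both limits:
- food bag+rope: weight 18, volume 15, value 89
- hatchet+water filter: weight 19, volume 14, value 85
- hatchet+rope: weight 15, volume 9, value 83
- water filter+rope: weight 20, volume 11, value 80
Best: 89 pts.

89 pts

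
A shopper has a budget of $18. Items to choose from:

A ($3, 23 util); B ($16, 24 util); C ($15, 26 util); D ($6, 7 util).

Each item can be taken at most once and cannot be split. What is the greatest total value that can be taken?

Check high-value combinations within $18:
- A+C: cost 3+15=18, value 23+26=49
- A+D: cost 3+6=9, value 23+7=30
- C: cost 15, value 26
- B: cost 16, value 24
Best: 49 util.

49 util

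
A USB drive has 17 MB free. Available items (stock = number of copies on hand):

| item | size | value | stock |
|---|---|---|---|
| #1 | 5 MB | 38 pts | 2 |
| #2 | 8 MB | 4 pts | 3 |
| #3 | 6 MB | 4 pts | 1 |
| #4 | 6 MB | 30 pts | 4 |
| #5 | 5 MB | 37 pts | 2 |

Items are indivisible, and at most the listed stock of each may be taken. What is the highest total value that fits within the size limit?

113 pts

Best selections within size 17 and stock limits:
- 2×#1 + 1×#5: size 15, value 113
- 1×#1 + 2×#5: size 15, value 112
Best: 113 pts.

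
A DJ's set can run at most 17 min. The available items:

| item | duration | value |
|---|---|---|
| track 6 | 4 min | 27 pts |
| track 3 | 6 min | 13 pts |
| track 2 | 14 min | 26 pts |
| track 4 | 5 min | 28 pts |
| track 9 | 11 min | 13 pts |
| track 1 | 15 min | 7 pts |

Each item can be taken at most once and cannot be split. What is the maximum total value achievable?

Check high-value combinations within 17 min:
- track 6+track 3+track 4: duration 4+6+5=15, value 27+13+28=68
- track 6+track 4: duration 4+5=9, value 27+28=55
- track 3+track 4: duration 6+5=11, value 13+28=41
- track 4+track 9: duration 5+11=16, value 28+13=41
Best: 68 pts.

68 pts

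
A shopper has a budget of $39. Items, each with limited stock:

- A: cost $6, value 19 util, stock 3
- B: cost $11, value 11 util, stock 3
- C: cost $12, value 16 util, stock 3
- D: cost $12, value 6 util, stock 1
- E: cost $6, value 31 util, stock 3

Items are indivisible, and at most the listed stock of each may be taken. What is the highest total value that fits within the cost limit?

150 util

Top feasible selections:
- 3×A + 3×E: cost 36, value 150
- 2×A + 3×E: cost 30, value 131
- 1×A + 1×C + 3×E: cost 36, value 128
- 1×A + 1×B + 3×E: cost 35, value 123
Best: 150 util.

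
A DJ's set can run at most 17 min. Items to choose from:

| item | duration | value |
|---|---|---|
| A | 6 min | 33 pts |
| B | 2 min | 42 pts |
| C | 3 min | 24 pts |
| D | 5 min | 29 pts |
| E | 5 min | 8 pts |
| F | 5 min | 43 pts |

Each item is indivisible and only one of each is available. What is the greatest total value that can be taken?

142 pts

Check high-value combinations within 17 min:
- A+B+C+F: duration 6+2+3+5=16, value 33+42+24+43=142
- B+C+D+F: duration 2+3+5+5=15, value 42+24+29+43=138
- A+B+C+D: duration 6+2+3+5=16, value 33+42+24+29=128
- B+D+E+F: duration 2+5+5+5=17, value 42+29+8+43=122
Best: 142 pts.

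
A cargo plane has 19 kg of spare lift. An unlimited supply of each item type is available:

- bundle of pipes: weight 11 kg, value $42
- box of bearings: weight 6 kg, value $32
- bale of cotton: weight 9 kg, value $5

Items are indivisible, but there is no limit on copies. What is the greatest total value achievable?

$96

Best value-per-unit is box of bearings at 32/6, and filling with it alone uses weight 3×6=18. No mix of the others beats 3×32 = 96.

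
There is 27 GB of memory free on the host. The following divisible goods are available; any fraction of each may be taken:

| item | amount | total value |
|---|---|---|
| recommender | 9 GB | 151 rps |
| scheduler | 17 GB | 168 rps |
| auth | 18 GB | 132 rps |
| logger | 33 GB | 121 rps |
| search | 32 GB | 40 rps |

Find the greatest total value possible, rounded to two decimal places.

Take in order of value per unit:
- recommender (151/9 per unit): all 9 → value 151, running total 151.00
- scheduler (168/17 per unit): all 17 → value 168, running total 319.00
- auth (132/18 per unit): 1 of 18 → value 1×132/18 = 7.3333, running total 326.33
Total 326.33.

326.33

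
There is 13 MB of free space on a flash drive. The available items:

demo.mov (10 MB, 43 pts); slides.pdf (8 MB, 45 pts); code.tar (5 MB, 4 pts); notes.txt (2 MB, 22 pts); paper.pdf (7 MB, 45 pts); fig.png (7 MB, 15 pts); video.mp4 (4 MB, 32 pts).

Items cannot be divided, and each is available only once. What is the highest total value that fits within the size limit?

99 pts

This is a 0/1 knapsack; check combinations near the capacity.
- notes.txt+paper.pdf+video.mp4: size 2+7+4=13, value 22+45+32=99
- paper.pdf+video.mp4: size 7+4=11, value 45+32=77
- slides.pdf+video.mp4: size 8+4=12, value 45+32=77
Best: 99 pts.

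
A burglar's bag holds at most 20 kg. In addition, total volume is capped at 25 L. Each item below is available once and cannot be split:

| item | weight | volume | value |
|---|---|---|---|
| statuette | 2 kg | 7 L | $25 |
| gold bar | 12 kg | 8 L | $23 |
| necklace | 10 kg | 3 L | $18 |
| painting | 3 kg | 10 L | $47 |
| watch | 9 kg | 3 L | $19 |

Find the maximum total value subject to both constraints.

$95

Feasible sets respecting both limits:
- statuette+gold bar+painting: weight 17, volume 25, value 95
- statuette+painting+watch: weight 14, volume 20, value 91
- statuette+necklace+painting: weight 15, volume 20, value 90
- statuette+painting: weight 5, volume 17, value 72
Best: $95.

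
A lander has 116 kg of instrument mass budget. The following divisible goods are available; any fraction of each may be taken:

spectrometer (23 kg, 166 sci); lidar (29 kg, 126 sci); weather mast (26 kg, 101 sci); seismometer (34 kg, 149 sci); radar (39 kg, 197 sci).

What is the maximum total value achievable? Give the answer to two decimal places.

598.90

Take in order of value per unit:
- spectrometer (166/23 per unit): all 23 → value 166, running total 166.00
- radar (197/39 per unit): all 39 → value 197, running total 363.00
- seismometer (149/34 per unit): all 34 → value 149, running total 512.00
- lidar (126/29 per unit): 20 of 29 → value 20×126/29 = 86.8966, running total 598.90
Total 598.90.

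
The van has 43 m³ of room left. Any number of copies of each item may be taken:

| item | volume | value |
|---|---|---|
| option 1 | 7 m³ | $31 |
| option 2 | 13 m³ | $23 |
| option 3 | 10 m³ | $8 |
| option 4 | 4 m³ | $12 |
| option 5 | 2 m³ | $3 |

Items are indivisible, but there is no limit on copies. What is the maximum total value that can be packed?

$186

Best value-per-unit is option 1 at 31/7, and filling with it alone uses volume 6×7=42. No mix of the others beats 6×31 = 186.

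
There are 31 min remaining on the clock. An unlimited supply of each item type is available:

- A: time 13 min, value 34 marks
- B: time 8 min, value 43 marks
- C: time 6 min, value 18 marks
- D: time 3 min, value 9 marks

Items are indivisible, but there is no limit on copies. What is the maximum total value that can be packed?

Best value-per-unit is B at 43/8; filling with it alone gives 3×43 = 129.
Optimal mix: 3×B + 1×C → time 30, value 147.

147 marks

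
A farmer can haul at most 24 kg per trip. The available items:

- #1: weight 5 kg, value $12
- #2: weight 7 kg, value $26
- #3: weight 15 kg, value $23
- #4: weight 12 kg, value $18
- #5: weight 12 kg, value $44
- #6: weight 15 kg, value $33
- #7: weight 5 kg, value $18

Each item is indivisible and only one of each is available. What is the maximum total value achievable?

$88

Check high-value combinations within 24 kg:
- #2+#5+#7: weight 7+12+5=24, value 26+44+18=88
- #1+#2+#5: weight 5+7+12=24, value 12+26+44=82
- #1+#5+#7: weight 5+12+5=22, value 12+44+18=74
- #2+#5: weight 7+12=19, value 26+44=70
- #5+#7: weight 12+5=17, value 44+18=62
Best: $88.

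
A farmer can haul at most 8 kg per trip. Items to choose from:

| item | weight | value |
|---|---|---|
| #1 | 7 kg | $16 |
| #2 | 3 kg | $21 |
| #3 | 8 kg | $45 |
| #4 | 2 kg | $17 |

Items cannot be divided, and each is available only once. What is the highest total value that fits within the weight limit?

$45

Check high-value combinations within 8 kg:
- #3: weight 8, value 45
- #2+#4: weight 3+2=5, value 21+17=38
- #2: weight 3, value 21
Best: $45.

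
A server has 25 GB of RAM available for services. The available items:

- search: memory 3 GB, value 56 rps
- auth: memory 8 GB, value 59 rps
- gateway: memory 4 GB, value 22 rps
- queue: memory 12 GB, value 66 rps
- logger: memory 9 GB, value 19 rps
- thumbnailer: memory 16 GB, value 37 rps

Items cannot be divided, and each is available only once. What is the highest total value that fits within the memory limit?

181 rps

This is a 0/1 knapsack; check combinations near the capacity.
- search+auth+queue: memory 3+8+12=23, value 56+59+66=181
- search+auth+gateway+logger: memory 3+8+4+9=24, value 56+59+22+19=156
- auth+gateway+queue: memory 8+4+12=24, value 59+22+66=147
Best: 181 rps.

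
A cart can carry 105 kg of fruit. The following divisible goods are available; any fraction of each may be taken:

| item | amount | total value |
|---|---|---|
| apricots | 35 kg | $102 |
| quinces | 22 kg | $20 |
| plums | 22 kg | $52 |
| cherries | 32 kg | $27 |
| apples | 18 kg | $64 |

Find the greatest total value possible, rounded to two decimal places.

244.75

Take in order of value per unit:
- apples (64/18 per unit): all 18 → value 64, running total 64.00
- apricots (102/35 per unit): all 35 → value 102, running total 166.00
- plums (52/22 per unit): all 22 → value 52, running total 218.00
- quinces (20/22 per unit): all 22 → value 20, running total 238.00
- cherries (27/32 per unit): 8 of 32 → value 8×27/32 = 6.7500, running total 244.75
Total 244.75.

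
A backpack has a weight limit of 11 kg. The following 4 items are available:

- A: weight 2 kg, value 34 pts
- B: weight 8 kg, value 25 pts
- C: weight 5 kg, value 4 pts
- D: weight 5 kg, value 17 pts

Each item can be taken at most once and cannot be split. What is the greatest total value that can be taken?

59 pts

Check high-value combinations within 11 kg:
- A+B: weight 2+8=10, value 34+25=59
- A+D: weight 2+5=7, value 34+17=51
- A+C: weight 2+5=7, value 34+4=38
Best: 59 pts.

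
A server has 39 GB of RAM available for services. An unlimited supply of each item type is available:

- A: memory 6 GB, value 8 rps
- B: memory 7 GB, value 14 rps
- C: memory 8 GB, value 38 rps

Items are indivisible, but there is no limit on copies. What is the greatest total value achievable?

Best value-per-unit is C at 38/8; filling with it alone gives 4×38 = 152.
Optimal mix: 1×B + 4×C → memory 39, value 166.

166 rps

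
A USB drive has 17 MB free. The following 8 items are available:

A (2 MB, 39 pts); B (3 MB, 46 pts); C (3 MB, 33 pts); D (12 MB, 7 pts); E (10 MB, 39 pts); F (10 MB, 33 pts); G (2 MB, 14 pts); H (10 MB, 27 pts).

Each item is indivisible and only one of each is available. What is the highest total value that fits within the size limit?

Check high-value combinations within 17 MB:
- A+B+E+G: size 2+3+10+2=17, value 39+46+39+14=138
- A+B+C+G: size 2+3+3+2=10, value 39+46+33+14=132
- A+B+F+G: size 2+3+10+2=17, value 39+46+33+14=132
Best: 138 pts.

138 pts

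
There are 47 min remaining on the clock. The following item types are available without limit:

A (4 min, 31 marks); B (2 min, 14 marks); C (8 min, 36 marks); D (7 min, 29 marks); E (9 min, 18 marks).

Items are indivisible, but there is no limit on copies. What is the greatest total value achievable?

355 marks

Best value-per-unit is A at 31/4; filling with it alone gives 11×31 = 341.
Optimal mix: 11×A + 1×B → time 46, value 355.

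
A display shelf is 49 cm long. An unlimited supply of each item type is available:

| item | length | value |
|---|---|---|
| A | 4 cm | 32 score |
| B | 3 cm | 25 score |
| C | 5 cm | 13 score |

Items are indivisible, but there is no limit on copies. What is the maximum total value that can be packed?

407 score

Best value-per-unit is B at 25/3; filling with it alone gives 16×25 = 400.
Optimal mix: 1×A + 15×B → length 49, value 407.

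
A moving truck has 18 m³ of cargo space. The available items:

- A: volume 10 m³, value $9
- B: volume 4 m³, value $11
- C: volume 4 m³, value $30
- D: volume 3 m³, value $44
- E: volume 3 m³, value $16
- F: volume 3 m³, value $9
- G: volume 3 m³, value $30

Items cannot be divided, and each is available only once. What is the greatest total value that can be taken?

This is a 0/1 knapsack; check combinations near the capacity.
- B+C+D+E+G: volume 4+4+3+3+3=17, value 11+30+44+16+30=131
- C+D+E+F+G: volume 4+3+3+3+3=16, value 30+44+16+9+30=129
- B+C+D+F+G: volume 4+4+3+3+3=17, value 11+30+44+9+30=124
- C+D+E+G: volume 4+3+3+3=13, value 30+44+16+30=120
Best: $131.

$131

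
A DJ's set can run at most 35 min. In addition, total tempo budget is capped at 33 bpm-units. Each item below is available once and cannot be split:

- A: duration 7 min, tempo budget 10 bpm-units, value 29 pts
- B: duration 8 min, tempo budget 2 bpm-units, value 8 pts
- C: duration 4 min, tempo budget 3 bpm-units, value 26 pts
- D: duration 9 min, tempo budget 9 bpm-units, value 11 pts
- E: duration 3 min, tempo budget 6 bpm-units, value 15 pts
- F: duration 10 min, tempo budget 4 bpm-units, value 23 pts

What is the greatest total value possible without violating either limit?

104 pts

Feasible sets respecting both limits:
- A+C+D+E+F: duration 33, tempo budget 32, value 104
- A+B+C+E+F: duration 32, tempo budget 25, value 101
- A+C+E+F: duration 24, tempo budget 23, value 93
Best: 104 pts.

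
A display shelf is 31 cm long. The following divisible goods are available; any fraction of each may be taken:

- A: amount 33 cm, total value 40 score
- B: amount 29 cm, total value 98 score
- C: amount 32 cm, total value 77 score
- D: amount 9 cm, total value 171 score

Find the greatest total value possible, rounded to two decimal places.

Take in order of value per unit:
- D (171/9 per unit): all 9 → value 171, running total 171.00
- B (98/29 per unit): 22 of 29 → value 22×98/29 = 74.3448, running total 245.34
Total 245.34.

245.34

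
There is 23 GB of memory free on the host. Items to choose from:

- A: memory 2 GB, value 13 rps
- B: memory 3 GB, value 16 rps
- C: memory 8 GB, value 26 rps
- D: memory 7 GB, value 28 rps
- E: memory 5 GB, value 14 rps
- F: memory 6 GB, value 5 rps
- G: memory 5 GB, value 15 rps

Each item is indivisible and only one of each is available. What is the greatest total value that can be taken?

Check high-value combinations within 23 GB:
- A+B+D+E+G: memory 2+3+7+5+5=22, value 13+16+28+14+15=86
- B+C+D+G: memory 3+8+7+5=23, value 16+26+28+15=85
- B+C+D+E: memory 3+8+7+5=23, value 16+26+28+14=84
- A+B+C+E+G: memory 2+3+8+5+5=23, value 13+16+26+14+15=84
- A+B+C+D: memory 2+3+8+7=20, value 13+16+26+28=83
Best: 86 rps.

86 rps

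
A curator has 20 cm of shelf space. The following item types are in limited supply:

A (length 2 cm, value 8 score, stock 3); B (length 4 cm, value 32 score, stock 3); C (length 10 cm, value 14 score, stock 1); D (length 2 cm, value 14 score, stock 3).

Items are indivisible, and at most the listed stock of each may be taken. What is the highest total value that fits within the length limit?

146 score

Top feasible selections:
- 1×A + 3×B + 3×D: length 20, value 146
- 2×A + 3×B + 2×D: length 20, value 140
- 3×B + 3×D: length 18, value 138
- 3×A + 3×B + 1×D: length 20, value 134
Best: 146 score.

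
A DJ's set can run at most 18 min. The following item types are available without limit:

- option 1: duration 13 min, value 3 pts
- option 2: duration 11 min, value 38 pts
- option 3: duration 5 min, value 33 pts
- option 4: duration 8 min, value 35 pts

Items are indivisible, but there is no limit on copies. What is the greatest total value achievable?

101 pts

Best value-per-unit is option 3 at 33/5; filling with it alone gives 3×33 = 99.
Optimal mix: 2×option 3 + 1×option 4 → duration 18, value 101.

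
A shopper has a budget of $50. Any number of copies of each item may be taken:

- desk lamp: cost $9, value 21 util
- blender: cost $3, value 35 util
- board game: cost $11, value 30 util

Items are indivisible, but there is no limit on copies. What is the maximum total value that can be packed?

560 util

Best value-per-unit is blender at 35/3, and filling with it alone uses cost 16×3=48. No mix of the others beats 16×35 = 560.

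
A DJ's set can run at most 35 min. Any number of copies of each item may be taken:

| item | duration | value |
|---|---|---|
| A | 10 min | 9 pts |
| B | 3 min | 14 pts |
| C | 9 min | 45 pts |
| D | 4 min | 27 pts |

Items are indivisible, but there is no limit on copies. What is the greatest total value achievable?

230 pts

Best value-per-unit is D at 27/4; filling with it alone gives 8×27 = 216.
Optimal mix: 1×B + 8×D → duration 35, value 230.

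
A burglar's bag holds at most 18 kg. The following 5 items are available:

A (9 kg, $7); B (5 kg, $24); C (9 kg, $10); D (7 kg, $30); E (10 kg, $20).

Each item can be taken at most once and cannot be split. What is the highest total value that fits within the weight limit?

$54

Check high-value combinations within 18 kg:
- B+D: weight 5+7=12, value 24+30=54
- D+E: weight 7+10=17, value 30+20=50
- B+E: weight 5+10=15, value 24+20=44
Best: $54.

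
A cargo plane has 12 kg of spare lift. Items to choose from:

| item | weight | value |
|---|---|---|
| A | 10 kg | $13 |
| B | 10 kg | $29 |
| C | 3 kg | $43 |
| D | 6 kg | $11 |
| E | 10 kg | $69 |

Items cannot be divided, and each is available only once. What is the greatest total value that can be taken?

$69

Check high-value combinations within 12 kg:
- E: weight 10, value 69
- C+D: weight 3+6=9, value 43+11=54
- C: weight 3, value 43
Best: $69.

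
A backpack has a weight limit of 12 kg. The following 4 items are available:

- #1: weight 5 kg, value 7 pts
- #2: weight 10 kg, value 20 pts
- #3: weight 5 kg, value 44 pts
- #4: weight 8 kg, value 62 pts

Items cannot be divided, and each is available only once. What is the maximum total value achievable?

62 pts

Check high-value combinations within 12 kg:
- #4: weight 8, value 62
- #1+#3: weight 5+5=10, value 7+44=51
- #3: weight 5, value 44
- #2: weight 10, value 20
Best: 62 pts.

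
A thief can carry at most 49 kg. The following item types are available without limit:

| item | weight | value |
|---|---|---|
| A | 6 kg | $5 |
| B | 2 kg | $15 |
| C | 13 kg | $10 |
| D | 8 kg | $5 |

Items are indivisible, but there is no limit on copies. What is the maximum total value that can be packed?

$360

Best value-per-unit is B at 15/2, and filling with it alone uses weight 24×2=48. No mix of the others beats 24×15 = 360.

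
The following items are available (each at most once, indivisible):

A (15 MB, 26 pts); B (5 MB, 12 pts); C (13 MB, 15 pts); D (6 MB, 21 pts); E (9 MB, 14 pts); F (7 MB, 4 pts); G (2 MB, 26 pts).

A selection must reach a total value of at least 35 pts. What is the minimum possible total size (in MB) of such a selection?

7

Subsets with value ≥ 35, sorted by total size:
- B+G: size 7, value 38
- D+G: size 8, value 47
- E+G: size 11, value 40
- B+D+G: size 13, value 59
Minimum size: 7 MB.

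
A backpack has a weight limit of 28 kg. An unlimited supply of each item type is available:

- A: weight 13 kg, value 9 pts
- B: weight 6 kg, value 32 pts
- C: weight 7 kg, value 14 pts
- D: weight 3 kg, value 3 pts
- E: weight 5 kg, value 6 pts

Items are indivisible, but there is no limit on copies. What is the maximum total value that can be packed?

Best value-per-unit is B at 32/6; filling with it alone gives 4×32 = 128.
Optimal mix: 4×B + 1×D → weight 27, value 131.

131 pts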